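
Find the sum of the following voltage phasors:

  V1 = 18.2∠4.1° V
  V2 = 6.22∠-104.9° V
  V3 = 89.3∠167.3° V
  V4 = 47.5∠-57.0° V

Step 1 — Convert each phasor to rectangular form:
  V1 = 18.2·(cos(4.1°) + j·sin(4.1°)) = 18.15 + j1.301 V
  V2 = 6.22·(cos(-104.9°) + j·sin(-104.9°)) = -1.599 - j6.011 V
  V3 = 89.3·(cos(167.3°) + j·sin(167.3°)) = -87.12 + j19.63 V
  V4 = 47.5·(cos(-57.0°) + j·sin(-57.0°)) = 25.87 - j39.84 V
Step 2 — Sum components: V_total = -44.69 - j24.91 V.
Step 3 — Convert to polar: |V_total| = 51.17 V, ∠V_total = -150.9°.

V_total = 51.17∠-150.9° V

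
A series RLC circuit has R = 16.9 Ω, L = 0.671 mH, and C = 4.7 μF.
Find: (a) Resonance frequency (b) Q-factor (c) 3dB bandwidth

Step 1 — Resonance: ω₀ = 1/√(LC) = 1/√(0.000671·4.7e-06) = 1.781e+04 rad/s.
Step 2 — f₀ = ω₀/(2π) = 2834 Hz.
Step 3 — Series Q: Q = ω₀L/R = 1.781e+04·0.000671/16.9 = 0.707.
Step 4 — Bandwidth: Δω = ω₀/Q = 2.519e+04 rad/s; BW = Δω/(2π) = 4009 Hz.

(a) f₀ = 2834 Hz  (b) Q = 0.707  (c) BW = 4009 Hz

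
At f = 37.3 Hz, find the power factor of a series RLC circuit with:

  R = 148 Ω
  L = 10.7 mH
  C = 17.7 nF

Step 1 — Angular frequency: ω = 2π·f = 2π·37.3 = 234.4 rad/s.
Step 2 — Component impedances:
  R: Z = R = 148 Ω
  L: Z = jωL = j·234.4·0.0107 = 0 + j2.508 Ω
  C: Z = 1/(jωC) = -j/(ω·C) = 0 - j2.411e+05 Ω
Step 3 — Series combination: Z_total = R + L + C = 148 - j2.411e+05 Ω = 2.411e+05∠-90.0° Ω.
Step 4 — Power factor: PF = cos(φ) = Re(Z)/|Z| = 148/2.411e+05 = 0.0006139.
Step 5 — Type: Im(Z) = -2.411e+05 ⇒ leading (phase φ = -90.0°).

PF = 0.0006139 (leading, φ = -90.0°)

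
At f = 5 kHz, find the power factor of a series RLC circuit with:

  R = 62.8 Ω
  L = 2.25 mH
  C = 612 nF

Step 1 — Angular frequency: ω = 2π·f = 2π·5000 = 3.142e+04 rad/s.
Step 2 — Component impedances:
  R: Z = R = 62.8 Ω
  L: Z = jωL = j·3.142e+04·0.00225 = 0 + j70.69 Ω
  C: Z = 1/(jωC) = -j/(ω·C) = 0 - j52.01 Ω
Step 3 — Series combination: Z_total = R + L + C = 62.8 + j18.67 Ω = 65.52∠16.6° Ω.
Step 4 — Power factor: PF = cos(φ) = Re(Z)/|Z| = 62.8/65.52 = 0.9585.
Step 5 — Type: Im(Z) = 18.67 ⇒ lagging (phase φ = 16.6°).

PF = 0.9585 (lagging, φ = 16.6°)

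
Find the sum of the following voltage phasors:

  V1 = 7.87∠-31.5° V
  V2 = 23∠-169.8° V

Step 1 — Convert each phasor to rectangular form:
  V1 = 7.87·(cos(-31.5°) + j·sin(-31.5°)) = 6.71 - j4.112 V
  V2 = 23·(cos(-169.8°) + j·sin(-169.8°)) = -22.64 - j4.073 V
Step 2 — Sum components: V_total = -15.93 - j8.185 V.
Step 3 — Convert to polar: |V_total| = 17.91 V, ∠V_total = -152.8°.

V_total = 17.91∠-152.8° V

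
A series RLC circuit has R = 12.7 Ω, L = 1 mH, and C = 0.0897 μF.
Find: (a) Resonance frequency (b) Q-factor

Step 1 — Resonance condition Im(Z)=0 gives ω₀ = 1/√(LC).
Step 2 — ω₀ = 1/√(0.001·8.97e-08) = 1.056e+05 rad/s.
Step 3 — f₀ = ω₀/(2π) = 1.68e+04 Hz.
Step 4 — Series Q: Q = ω₀L/R = 1.056e+05·0.001/12.7 = 8.314.

(a) f₀ = 1.68e+04 Hz  (b) Q = 8.314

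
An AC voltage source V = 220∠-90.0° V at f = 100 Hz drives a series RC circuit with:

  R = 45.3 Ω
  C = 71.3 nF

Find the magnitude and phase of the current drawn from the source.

Step 1 — Angular frequency: ω = 2π·f = 2π·100 = 628.3 rad/s.
Step 2 — Component impedances:
  R: Z = R = 45.3 Ω
  C: Z = 1/(jωC) = -j/(ω·C) = 0 - j2.232e+04 Ω
Step 3 — Series combination: Z_total = R + C = 45.3 - j2.232e+04 Ω = 2.232e+04∠-89.9° Ω.
Step 4 — Source phasor: V = 220∠-90.0° V = 0 - j220 V.
Step 5 — Ohm's law: I = V / Z_total = (0 - j220) / (45.3 - j2.232e+04) = 0.009856 - j2e-05 A.
Step 6 — Convert to polar: |I| = 0.009856 A, ∠I = -0.1°.

I = 0.009856∠-0.1° A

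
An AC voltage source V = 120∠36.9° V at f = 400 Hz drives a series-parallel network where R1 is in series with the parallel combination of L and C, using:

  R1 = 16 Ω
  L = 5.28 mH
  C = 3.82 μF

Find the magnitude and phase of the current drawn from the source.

Step 1 — Angular frequency: ω = 2π·f = 2π·400 = 2513 rad/s.
Step 2 — Component impedances:
  R1: Z = R = 16 Ω
  L: Z = jωL = j·2513·0.00528 = 0 + j13.27 Ω
  C: Z = 1/(jωC) = -j/(ω·C) = 0 - j104.2 Ω
Step 3 — Parallel branch: L || C = 1/(1/L + 1/C) = 0 + j15.21 Ω.
Step 4 — Series with R1: Z_total = R1 + (L || C) = 16 + j15.21 Ω = 22.07∠43.5° Ω.
Step 5 — Source phasor: V = 120∠36.9° V = 95.96 + j72.05 V.
Step 6 — Ohm's law: I = V / Z_total = (95.96 + j72.05) / (16 + j15.21) = 5.4 - j0.6291 A.
Step 7 — Convert to polar: |I| = 5.436 A, ∠I = -6.6°.

I = 5.436∠-6.6° A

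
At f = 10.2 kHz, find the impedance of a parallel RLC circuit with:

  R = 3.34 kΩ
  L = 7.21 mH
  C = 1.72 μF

Step 1 — Angular frequency: ω = 2π·f = 2π·1.02e+04 = 6.409e+04 rad/s.
Step 2 — Component impedances:
  R: Z = R = 3340 Ω
  L: Z = jωL = j·6.409e+04·0.00721 = 0 + j462.1 Ω
  C: Z = 1/(jωC) = -j/(ω·C) = 0 - j9.072 Ω
Step 3 — Parallel combination: 1/Z_total = 1/R + 1/L + 1/C; Z_total = 0.02564 - j9.253 Ω = 9.253∠-89.8° Ω.

Z = 0.02564 - j9.253 Ω = 9.253∠-89.8° Ω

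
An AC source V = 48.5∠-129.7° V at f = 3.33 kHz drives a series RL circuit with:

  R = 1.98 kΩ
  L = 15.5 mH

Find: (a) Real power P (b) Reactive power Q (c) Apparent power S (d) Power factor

Step 1 — Angular frequency: ω = 2π·f = 2π·3330 = 2.092e+04 rad/s.
Step 2 — Component impedances:
  R: Z = R = 1980 Ω
  L: Z = jωL = j·2.092e+04·0.0155 = 0 + j324.3 Ω
Step 3 — Series combination: Z_total = R + L = 1980 + j324.3 Ω = 2006∠9.3° Ω.
Step 4 — Source phasor: V = 48.5∠-129.7° V = -30.98 - j37.32 V.
Step 5 — Current: I = V / Z = -0.01824 - j0.01586 A = 0.02417∠-139.0° A.
Step 6 — Complex power: S = V·I* = 1.157 + j0.1895 VA.
Step 7 — Real power: P = Re(S) = 1.157 W.
Step 8 — Reactive power: Q = Im(S) = 0.1895 VAR.
Step 9 — Apparent power: |S| = 1.172 VA.
Step 10 — Power factor: PF = P/|S| = 0.9869 (lagging).

(a) P = 1.157 W  (b) Q = 0.1895 VAR  (c) S = 1.172 VA  (d) PF = 0.9869 (lagging)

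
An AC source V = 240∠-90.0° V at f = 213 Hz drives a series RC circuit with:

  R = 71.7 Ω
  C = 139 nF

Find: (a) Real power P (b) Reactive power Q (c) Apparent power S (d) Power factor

Step 1 — Angular frequency: ω = 2π·f = 2π·213 = 1338 rad/s.
Step 2 — Component impedances:
  R: Z = R = 71.7 Ω
  C: Z = 1/(jωC) = -j/(ω·C) = 0 - j5376 Ω
Step 3 — Series combination: Z_total = R + C = 71.7 - j5376 Ω = 5376∠-89.2° Ω.
Step 4 — Source phasor: V = 240∠-90.0° V = 0 - j240 V.
Step 5 — Current: I = V / Z = 0.04464 - j0.0005954 A = 0.04464∠-0.8° A.
Step 6 — Complex power: S = V·I* = 0.1429 - j10.71 VA.
Step 7 — Real power: P = Re(S) = 0.1429 W.
Step 8 — Reactive power: Q = Im(S) = -10.71 VAR.
Step 9 — Apparent power: |S| = 10.71 VA.
Step 10 — Power factor: PF = P/|S| = 0.01334 (leading).

(a) P = 0.1429 W  (b) Q = -10.71 VAR  (c) S = 10.71 VA  (d) PF = 0.01334 (leading)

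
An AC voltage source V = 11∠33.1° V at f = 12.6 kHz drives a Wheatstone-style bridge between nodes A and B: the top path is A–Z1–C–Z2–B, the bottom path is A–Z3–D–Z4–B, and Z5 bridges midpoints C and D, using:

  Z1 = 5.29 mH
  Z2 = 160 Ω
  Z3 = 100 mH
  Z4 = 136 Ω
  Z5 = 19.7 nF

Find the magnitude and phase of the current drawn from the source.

Step 1 — Angular frequency: ω = 2π·f = 2π·1.26e+04 = 7.917e+04 rad/s.
Step 2 — Component impedances:
  Z1: Z = jωL = j·7.917e+04·0.00529 = 0 + j418.8 Ω
  Z2: Z = R = 160 Ω
  Z3: Z = jωL = j·7.917e+04·0.1 = 0 + j7917 Ω
  Z4: Z = R = 136 Ω
  Z5: Z = 1/(jωC) = -j/(ω·C) = 0 - j641.2 Ω
Step 3 — Bridge requires nodal analysis (the Z5 bridge couples midpoints C and D, so the two paths cannot be reduced to a simple series/parallel combination). Setting node B to ground and injecting 1 A at node A, the 3-node admittance system at A, C, D solves to V_A = Z_AB = 133.7 + j372.1 Ω = 395.4∠70.2° Ω.
Step 4 — Source phasor: V = 11∠33.1° V = 9.215 + j6.007 V.
Step 5 — Ohm's law: I = V / Z_total = (9.215 + j6.007) / (133.7 + j372.1) = 0.02218 - j0.01679 A.
Step 6 — Convert to polar: |I| = 0.02782 A, ∠I = -37.1°.

I = 0.02782∠-37.1° A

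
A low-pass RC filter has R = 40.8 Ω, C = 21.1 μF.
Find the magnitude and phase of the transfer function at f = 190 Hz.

Step 1 — Angular frequency: ω = 2π·190 = 1194 rad/s.
Step 2 — Transfer function: H(jω) = 1/(1 + jωRC).
Step 3 — Denominator: 1 + jωRC = 1 + j·1194·40.8·2.11e-05 = 1 + j1.028.
Step 4 — H = 0.4863 - j0.4998.
Step 5 — Magnitude: |H| = 0.6974 (-3.1 dB); phase: φ = -45.8°.

|H| = 0.6974 (-3.1 dB), φ = -45.8°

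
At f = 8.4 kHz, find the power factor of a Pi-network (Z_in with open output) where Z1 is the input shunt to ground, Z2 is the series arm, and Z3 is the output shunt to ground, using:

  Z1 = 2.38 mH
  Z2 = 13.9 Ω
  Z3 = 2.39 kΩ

Step 1 — Angular frequency: ω = 2π·f = 2π·8400 = 5.278e+04 rad/s.
Step 2 — Component impedances:
  Z1: Z = jωL = j·5.278e+04·0.00238 = 0 + j125.6 Ω
  Z2: Z = R = 13.9 Ω
  Z3: Z = R = 2390 Ω
Step 3 — With open output, the series arm Z2 and the output shunt Z3 appear in series to ground: Z2 + Z3 = 2404 Ω.
Step 4 — Parallel with input shunt Z1: Z_in = Z1 || (Z2 + Z3) = 6.546 + j125.3 Ω = 125.4∠87.0° Ω.
Step 5 — Power factor: PF = cos(φ) = Re(Z)/|Z| = 6.5459/125.44 = 0.05218.
Step 6 — Type: Im(Z) = 125.3 ⇒ lagging (phase φ = 87.0°).

PF = 0.05218 (lagging, φ = 87.0°)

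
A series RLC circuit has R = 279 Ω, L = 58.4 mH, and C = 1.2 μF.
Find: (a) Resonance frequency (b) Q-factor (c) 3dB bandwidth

Step 1 — Resonance: ω₀ = 1/√(LC) = 1/√(0.0584·1.2e-06) = 3777 rad/s.
Step 2 — f₀ = ω₀/(2π) = 601.2 Hz.
Step 3 — Series Q: Q = ω₀L/R = 3777·0.0584/279 = 0.7907.
Step 4 — Bandwidth: Δω = ω₀/Q = 4777 rad/s; BW = Δω/(2π) = 760.3 Hz.

(a) f₀ = 601.2 Hz  (b) Q = 0.7907  (c) BW = 760.3 Hz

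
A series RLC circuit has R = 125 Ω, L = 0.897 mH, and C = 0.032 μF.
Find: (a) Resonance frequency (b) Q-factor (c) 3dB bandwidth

Step 1 — Resonance: ω₀ = 1/√(LC) = 1/√(0.000897·3.2e-08) = 1.867e+05 rad/s.
Step 2 — f₀ = ω₀/(2π) = 2.971e+04 Hz.
Step 3 — Series Q: Q = ω₀L/R = 1.867e+05·0.000897/125 = 1.339.
Step 4 — Bandwidth: Δω = ω₀/Q = 1.394e+05 rad/s; BW = Δω/(2π) = 2.218e+04 Hz.

(a) f₀ = 2.971e+04 Hz  (b) Q = 1.339  (c) BW = 2.218e+04 Hz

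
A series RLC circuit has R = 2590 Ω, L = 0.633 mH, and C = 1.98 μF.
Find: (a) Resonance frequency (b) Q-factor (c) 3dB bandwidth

Step 1 — Resonance: ω₀ = 1/√(LC) = 1/√(0.000633·1.98e-06) = 2.825e+04 rad/s.
Step 2 — f₀ = ω₀/(2π) = 4496 Hz.
Step 3 — Series Q: Q = ω₀L/R = 2.825e+04·0.000633/2590 = 0.006904.
Step 4 — Bandwidth: Δω = ω₀/Q = 4.092e+06 rad/s; BW = Δω/(2π) = 6.512e+05 Hz.

(a) f₀ = 4496 Hz  (b) Q = 0.006904  (c) BW = 6.512e+05 Hz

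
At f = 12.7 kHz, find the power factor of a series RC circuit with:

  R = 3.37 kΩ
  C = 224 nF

Step 1 — Angular frequency: ω = 2π·f = 2π·1.27e+04 = 7.98e+04 rad/s.
Step 2 — Component impedances:
  R: Z = R = 3370 Ω
  C: Z = 1/(jωC) = -j/(ω·C) = 0 - j55.95 Ω
Step 3 — Series combination: Z_total = R + C = 3370 - j55.95 Ω = 3370∠-1.0° Ω.
Step 4 — Power factor: PF = cos(φ) = Re(Z)/|Z| = 3370/3370.5 = 0.9999.
Step 5 — Type: Im(Z) = -55.95 ⇒ leading (phase φ = -1.0°).

PF = 0.9999 (leading, φ = -1.0°)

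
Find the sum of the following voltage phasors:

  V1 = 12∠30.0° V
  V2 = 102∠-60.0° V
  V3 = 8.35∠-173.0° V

Step 1 — Convert each phasor to rectangular form:
  V1 = 12·(cos(30.0°) + j·sin(30.0°)) = 10.39 + j6 V
  V2 = 102·(cos(-60.0°) + j·sin(-60.0°)) = 51 - j88.33 V
  V3 = 8.35·(cos(-173.0°) + j·sin(-173.0°)) = -8.288 - j1.018 V
Step 2 — Sum components: V_total = 53.1 - j83.35 V.
Step 3 — Convert to polar: |V_total| = 98.83 V, ∠V_total = -57.5°.

V_total = 98.83∠-57.5° V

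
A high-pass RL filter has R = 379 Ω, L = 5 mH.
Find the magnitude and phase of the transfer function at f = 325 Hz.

Step 1 — Angular frequency: ω = 2π·325 = 2042 rad/s.
Step 2 — Transfer function: H(jω) = jωL/(R + jωL).
Step 3 — Numerator jωL = j·10.21; denominator R + jωL = 379 + j10.21.
Step 4 — H = 0.0007252 + j0.02692.
Step 5 — Magnitude: |H| = 0.02693 (-31.4 dB); phase: φ = 88.5°.

|H| = 0.02693 (-31.4 dB), φ = 88.5°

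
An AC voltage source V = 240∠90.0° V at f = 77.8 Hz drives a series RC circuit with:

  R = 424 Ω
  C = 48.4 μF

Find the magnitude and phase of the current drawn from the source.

Step 1 — Angular frequency: ω = 2π·f = 2π·77.8 = 488.8 rad/s.
Step 2 — Component impedances:
  R: Z = R = 424 Ω
  C: Z = 1/(jωC) = -j/(ω·C) = 0 - j42.27 Ω
Step 3 — Series combination: Z_total = R + C = 424 - j42.27 Ω = 426.1∠-5.7° Ω.
Step 4 — Source phasor: V = 240∠90.0° V = 0 + j240 V.
Step 5 — Ohm's law: I = V / Z_total = (0 + j240) / (424 - j42.27) = -0.05587 + j0.5605 A.
Step 6 — Convert to polar: |I| = 0.5632 A, ∠I = 95.7°.

I = 0.5632∠95.7° A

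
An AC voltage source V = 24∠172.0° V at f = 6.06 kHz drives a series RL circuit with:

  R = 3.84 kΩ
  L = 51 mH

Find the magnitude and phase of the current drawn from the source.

Step 1 — Angular frequency: ω = 2π·f = 2π·6060 = 3.808e+04 rad/s.
Step 2 — Component impedances:
  R: Z = R = 3840 Ω
  L: Z = jωL = j·3.808e+04·0.051 = 0 + j1942 Ω
Step 3 — Series combination: Z_total = R + L = 3840 + j1942 Ω = 4303∠26.8° Ω.
Step 4 — Source phasor: V = 24∠172.0° V = -23.77 + j3.34 V.
Step 5 — Ohm's law: I = V / Z_total = (-23.77 + j3.34) / (3840 + j1942) = -0.004578 + j0.003185 A.
Step 6 — Convert to polar: |I| = 0.005577 A, ∠I = 145.2°.

I = 0.005577∠145.2° A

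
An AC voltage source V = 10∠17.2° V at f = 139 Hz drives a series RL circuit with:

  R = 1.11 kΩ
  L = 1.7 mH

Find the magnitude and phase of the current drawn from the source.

Step 1 — Angular frequency: ω = 2π·f = 2π·139 = 873.4 rad/s.
Step 2 — Component impedances:
  R: Z = R = 1110 Ω
  L: Z = jωL = j·873.4·0.0017 = 0 + j1.485 Ω
Step 3 — Series combination: Z_total = R + L = 1110 + j1.485 Ω = 1110∠0.1° Ω.
Step 4 — Source phasor: V = 10∠17.2° V = 9.553 + j2.957 V.
Step 5 — Ohm's law: I = V / Z_total = (9.553 + j2.957) / (1110 + j1.485) = 0.00861 + j0.002653 A.
Step 6 — Convert to polar: |I| = 0.009009 A, ∠I = 17.1°.

I = 0.009009∠17.1° A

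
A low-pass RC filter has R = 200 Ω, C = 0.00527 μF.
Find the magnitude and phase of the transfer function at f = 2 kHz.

Step 1 — Angular frequency: ω = 2π·2000 = 1.257e+04 rad/s.
Step 2 — Transfer function: H(jω) = 1/(1 + jωRC).
Step 3 — Denominator: 1 + jωRC = 1 + j·1.257e+04·200·5.27e-09 = 1 + j0.01324.
Step 4 — H = 0.9998 - j0.01324.
Step 5 — Magnitude: |H| = 0.9999 (-0.0 dB); phase: φ = -0.8°.

|H| = 0.9999 (-0.0 dB), φ = -0.8°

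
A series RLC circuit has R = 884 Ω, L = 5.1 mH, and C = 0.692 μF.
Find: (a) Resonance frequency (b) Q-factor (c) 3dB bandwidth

Step 1 — Resonance: ω₀ = 1/√(LC) = 1/√(0.0051·6.92e-07) = 1.683e+04 rad/s.
Step 2 — f₀ = ω₀/(2π) = 2679 Hz.
Step 3 — Series Q: Q = ω₀L/R = 1.683e+04·0.0051/884 = 0.09711.
Step 4 — Bandwidth: Δω = ω₀/Q = 1.733e+05 rad/s; BW = Δω/(2π) = 2.759e+04 Hz.

(a) f₀ = 2679 Hz  (b) Q = 0.09711  (c) BW = 2.759e+04 Hz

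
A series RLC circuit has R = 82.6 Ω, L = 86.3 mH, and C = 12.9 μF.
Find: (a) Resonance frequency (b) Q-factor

Step 1 — Resonance condition Im(Z)=0 gives ω₀ = 1/√(LC).
Step 2 — ω₀ = 1/√(0.0863·1.29e-05) = 947.8 rad/s.
Step 3 — f₀ = ω₀/(2π) = 150.8 Hz.
Step 4 — Series Q: Q = ω₀L/R = 947.8·0.0863/82.6 = 0.9902.

(a) f₀ = 150.8 Hz  (b) Q = 0.9902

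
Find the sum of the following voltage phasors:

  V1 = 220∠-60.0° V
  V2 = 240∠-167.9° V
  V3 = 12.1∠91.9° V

Step 1 — Convert each phasor to rectangular form:
  V1 = 220·(cos(-60.0°) + j·sin(-60.0°)) = 110 - j190.5 V
  V2 = 240·(cos(-167.9°) + j·sin(-167.9°)) = -234.7 - j50.31 V
  V3 = 12.1·(cos(91.9°) + j·sin(91.9°)) = -0.4012 + j12.09 V
Step 2 — Sum components: V_total = -125.1 - j228.7 V.
Step 3 — Convert to polar: |V_total| = 260.7 V, ∠V_total = -118.7°.

V_total = 260.7∠-118.7° V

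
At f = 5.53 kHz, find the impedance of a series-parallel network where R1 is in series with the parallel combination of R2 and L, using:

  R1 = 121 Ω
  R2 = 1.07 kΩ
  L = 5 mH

Step 1 — Angular frequency: ω = 2π·f = 2π·5530 = 3.475e+04 rad/s.
Step 2 — Component impedances:
  R1: Z = R = 121 Ω
  R2: Z = R = 1070 Ω
  L: Z = jωL = j·3.475e+04·0.005 = 0 + j173.7 Ω
Step 3 — Parallel branch: R2 || L = 1/(1/R2 + 1/L) = 27.48 + j169.3 Ω.
Step 4 — Series with R1: Z_total = R1 + (R2 || L) = 148.5 + j169.3 Ω = 225.2∠48.7° Ω.

Z = 148.5 + j169.3 Ω = 225.2∠48.7° Ω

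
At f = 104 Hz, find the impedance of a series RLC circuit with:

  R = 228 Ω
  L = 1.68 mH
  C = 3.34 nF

Step 1 — Angular frequency: ω = 2π·f = 2π·104 = 653.5 rad/s.
Step 2 — Component impedances:
  R: Z = R = 228 Ω
  L: Z = jωL = j·653.5·0.00168 = 0 + j1.098 Ω
  C: Z = 1/(jωC) = -j/(ω·C) = 0 - j4.582e+05 Ω
Step 3 — Series combination: Z_total = R + L + C = 228 - j4.582e+05 Ω = 4.582e+05∠-90.0° Ω.

Z = 228 - j4.582e+05 Ω = 4.582e+05∠-90.0° Ω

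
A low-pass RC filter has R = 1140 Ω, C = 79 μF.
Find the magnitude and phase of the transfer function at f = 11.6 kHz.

Step 1 — Angular frequency: ω = 2π·1.16e+04 = 7.288e+04 rad/s.
Step 2 — Transfer function: H(jω) = 1/(1 + jωRC).
Step 3 — Denominator: 1 + jωRC = 1 + j·7.288e+04·1140·7.9e-05 = 1 + j6564.
Step 4 — H = 2.321e-08 - j0.0001523.
Step 5 — Magnitude: |H| = 0.0001523 (-76.3 dB); phase: φ = -90.0°.

|H| = 0.0001523 (-76.3 dB), φ = -90.0°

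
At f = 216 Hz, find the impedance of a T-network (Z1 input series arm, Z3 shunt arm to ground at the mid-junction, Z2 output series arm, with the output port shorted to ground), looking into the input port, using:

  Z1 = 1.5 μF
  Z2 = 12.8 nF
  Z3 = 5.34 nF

Step 1 — Angular frequency: ω = 2π·f = 2π·216 = 1357 rad/s.
Step 2 — Component impedances:
  Z1: Z = 1/(jωC) = -j/(ω·C) = 0 - j491.2 Ω
  Z2: Z = 1/(jωC) = -j/(ω·C) = 0 - j5.756e+04 Ω
  Z3: Z = 1/(jωC) = -j/(ω·C) = 0 - j1.38e+05 Ω
Step 3 — With the output port shorted to ground, the output series arm Z2 runs from the junction to ground; the shunt arm Z3 also runs from the junction to ground. They appear in parallel: Z3 || Z2 = 0 - j4.062e+04 Ω.
Step 4 — Series with input arm Z1: Z_in = Z1 + (Z3 || Z2) = 0 - j4.111e+04 Ω = 4.111e+04∠-90.0° Ω.

Z = 0 - j4.111e+04 Ω = 4.111e+04∠-90.0° Ω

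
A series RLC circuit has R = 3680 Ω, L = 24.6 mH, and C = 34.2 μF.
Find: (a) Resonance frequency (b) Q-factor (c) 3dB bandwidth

Step 1 — Resonance condition Im(Z)=0 gives ω₀ = 1/√(LC).
Step 2 — ω₀ = 1/√(0.0246·3.42e-05) = 1090 rad/s.
Step 3 — f₀ = ω₀/(2π) = 173.5 Hz.
Step 4 — Series Q: Q = ω₀L/R = 1090·0.0246/3680 = 0.007288.
Step 5 — 3dB bandwidth: Δω = ω₀/Q = 1.496e+05 rad/s; BW = Δω/(2π) = 2.381e+04 Hz.

(a) f₀ = 173.5 Hz  (b) Q = 0.007288  (c) BW = 2.381e+04 Hz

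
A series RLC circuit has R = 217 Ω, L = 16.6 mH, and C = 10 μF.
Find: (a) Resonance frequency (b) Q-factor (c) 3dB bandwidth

Step 1 — Resonance: ω₀ = 1/√(LC) = 1/√(0.0166·1e-05) = 2454 rad/s.
Step 2 — f₀ = ω₀/(2π) = 390.6 Hz.
Step 3 — Series Q: Q = ω₀L/R = 2454·0.0166/217 = 0.1878.
Step 4 — Bandwidth: Δω = ω₀/Q = 1.307e+04 rad/s; BW = Δω/(2π) = 2081 Hz.

(a) f₀ = 390.6 Hz  (b) Q = 0.1878  (c) BW = 2081 Hz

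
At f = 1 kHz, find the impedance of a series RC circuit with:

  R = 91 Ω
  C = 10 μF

Step 1 — Angular frequency: ω = 2π·f = 2π·1000 = 6283 rad/s.
Step 2 — Component impedances:
  R: Z = R = 91 Ω
  C: Z = 1/(jωC) = -j/(ω·C) = 0 - j15.92 Ω
Step 3 — Series combination: Z_total = R + C = 91 - j15.92 Ω = 92.38∠-9.9° Ω.

Z = 91 - j15.92 Ω = 92.38∠-9.9° Ω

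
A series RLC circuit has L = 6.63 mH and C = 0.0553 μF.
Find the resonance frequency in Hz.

Step 1 — Resonance condition Im(Z)=0 gives ω₀ = 1/√(LC).
Step 2 — ω₀ = 1/√(0.00663·5.53e-08) = 5.223e+04 rad/s.
Step 3 — f₀ = ω₀/(2π) = 8312 Hz.

f₀ = 8312 Hz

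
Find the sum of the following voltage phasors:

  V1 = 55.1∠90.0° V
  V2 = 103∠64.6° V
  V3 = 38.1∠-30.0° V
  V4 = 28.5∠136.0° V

Step 1 — Convert each phasor to rectangular form:
  V1 = 55.1·(cos(90.0°) + j·sin(90.0°)) = 0 + j55.1 V
  V2 = 103·(cos(64.6°) + j·sin(64.6°)) = 44.18 + j93.04 V
  V3 = 38.1·(cos(-30.0°) + j·sin(-30.0°)) = 33 - j19.05 V
  V4 = 28.5·(cos(136.0°) + j·sin(136.0°)) = -20.5 + j19.8 V
Step 2 — Sum components: V_total = 56.67 + j148.9 V.
Step 3 — Convert to polar: |V_total| = 159.3 V, ∠V_total = 69.2°.

V_total = 159.3∠69.2° V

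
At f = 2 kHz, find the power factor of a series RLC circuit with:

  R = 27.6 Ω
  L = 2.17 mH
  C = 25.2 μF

Step 1 — Angular frequency: ω = 2π·f = 2π·2000 = 1.257e+04 rad/s.
Step 2 — Component impedances:
  R: Z = R = 27.6 Ω
  L: Z = jωL = j·1.257e+04·0.00217 = 0 + j27.27 Ω
  C: Z = 1/(jωC) = -j/(ω·C) = 0 - j3.158 Ω
Step 3 — Series combination: Z_total = R + L + C = 27.6 + j24.11 Ω = 36.65∠41.1° Ω.
Step 4 — Power factor: PF = cos(φ) = Re(Z)/|Z| = 27.6/36.65 = 0.7531.
Step 5 — Type: Im(Z) = 24.11 ⇒ lagging (phase φ = 41.1°).

PF = 0.7531 (lagging, φ = 41.1°)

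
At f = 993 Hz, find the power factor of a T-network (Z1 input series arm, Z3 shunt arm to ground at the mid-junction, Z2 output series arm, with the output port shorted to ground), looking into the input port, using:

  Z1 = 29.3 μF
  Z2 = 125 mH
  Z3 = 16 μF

Step 1 — Angular frequency: ω = 2π·f = 2π·993 = 6239 rad/s.
Step 2 — Component impedances:
  Z1: Z = 1/(jωC) = -j/(ω·C) = 0 - j5.47 Ω
  Z2: Z = jωL = j·6239·0.125 = 0 + j779.9 Ω
  Z3: Z = 1/(jωC) = -j/(ω·C) = 0 - j10.02 Ω
Step 3 — With the output port shorted to ground, the output series arm Z2 runs from the junction to ground; the shunt arm Z3 also runs from the junction to ground. They appear in parallel: Z3 || Z2 = 0 - j10.15 Ω.
Step 4 — Series with input arm Z1: Z_in = Z1 + (Z3 || Z2) = 0 - j15.62 Ω = 15.62∠-90.0° Ω.
Step 5 — Power factor: PF = cos(φ) = Re(Z)/|Z| = 0/15.62 = 0.
Step 6 — Type: Im(Z) = -15.62 ⇒ leading (phase φ = -90.0°).

PF = 0 (leading, φ = -90.0°)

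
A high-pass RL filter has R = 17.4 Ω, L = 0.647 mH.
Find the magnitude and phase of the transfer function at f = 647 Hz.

Step 1 — Angular frequency: ω = 2π·647 = 4065 rad/s.
Step 2 — Transfer function: H(jω) = jωL/(R + jωL).
Step 3 — Numerator jωL = j·2.63; denominator R + jωL = 17.4 + j2.63.
Step 4 — H = 0.02234 + j0.1478.
Step 5 — Magnitude: |H| = 0.1495 (-16.5 dB); phase: φ = 81.4°.

|H| = 0.1495 (-16.5 dB), φ = 81.4°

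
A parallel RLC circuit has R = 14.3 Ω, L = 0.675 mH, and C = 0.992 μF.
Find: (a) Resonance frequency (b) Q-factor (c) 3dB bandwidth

Step 1 — Resonance: ω₀ = 1/√(LC) = 1/√(0.000675·9.92e-07) = 3.864e+04 rad/s.
Step 2 — f₀ = ω₀/(2π) = 6151 Hz.
Step 3 — Parallel Q: Q = R/(ω₀L) = 14.3/(3.864e+04·0.000675) = 0.5482.
Step 4 — Bandwidth: Δω = ω₀/Q = 7.049e+04 rad/s; BW = Δω/(2π) = 1.122e+04 Hz.

(a) f₀ = 6151 Hz  (b) Q = 0.5482  (c) BW = 1.122e+04 Hz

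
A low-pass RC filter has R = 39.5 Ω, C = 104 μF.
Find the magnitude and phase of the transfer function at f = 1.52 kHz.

Step 1 — Angular frequency: ω = 2π·1520 = 9550 rad/s.
Step 2 — Transfer function: H(jω) = 1/(1 + jωRC).
Step 3 — Denominator: 1 + jωRC = 1 + j·9550·39.5·0.000104 = 1 + j39.23.
Step 4 — H = 0.0006492 - j0.02547.
Step 5 — Magnitude: |H| = 0.02548 (-31.9 dB); phase: φ = -88.5°.

|H| = 0.02548 (-31.9 dB), φ = -88.5°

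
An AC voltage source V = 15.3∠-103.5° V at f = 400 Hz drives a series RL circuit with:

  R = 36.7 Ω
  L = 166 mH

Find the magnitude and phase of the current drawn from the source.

Step 1 — Angular frequency: ω = 2π·f = 2π·400 = 2513 rad/s.
Step 2 — Component impedances:
  R: Z = R = 36.7 Ω
  L: Z = jωL = j·2513·0.166 = 0 + j417.2 Ω
Step 3 — Series combination: Z_total = R + L = 36.7 + j417.2 Ω = 418.8∠85.0° Ω.
Step 4 — Source phasor: V = 15.3∠-103.5° V = -3.572 - j14.88 V.
Step 5 — Ohm's law: I = V / Z_total = (-3.572 - j14.88) / (36.7 + j417.2) = -0.03613 + j0.005383 A.
Step 6 — Convert to polar: |I| = 0.03653 A, ∠I = 171.5°.

I = 0.03653∠171.5° A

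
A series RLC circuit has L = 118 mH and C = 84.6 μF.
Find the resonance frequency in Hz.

Step 1 — Resonance condition Im(Z)=0 gives ω₀ = 1/√(LC).
Step 2 — ω₀ = 1/√(0.118·8.46e-05) = 316.5 rad/s.
Step 3 — f₀ = ω₀/(2π) = 50.37 Hz.

f₀ = 50.37 Hz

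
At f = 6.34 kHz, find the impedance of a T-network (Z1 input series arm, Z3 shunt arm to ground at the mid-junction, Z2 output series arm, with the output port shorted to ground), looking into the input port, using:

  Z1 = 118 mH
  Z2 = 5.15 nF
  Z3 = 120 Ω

Step 1 — Angular frequency: ω = 2π·f = 2π·6340 = 3.984e+04 rad/s.
Step 2 — Component impedances:
  Z1: Z = jωL = j·3.984e+04·0.118 = 0 + j4701 Ω
  Z2: Z = 1/(jωC) = -j/(ω·C) = 0 - j4874 Ω
  Z3: Z = R = 120 Ω
Step 3 — With the output port shorted to ground, the output series arm Z2 runs from the junction to ground; the shunt arm Z3 also runs from the junction to ground. They appear in parallel: Z3 || Z2 = 119.9 - j2.952 Ω.
Step 4 — Series with input arm Z1: Z_in = Z1 + (Z3 || Z2) = 119.9 + j4698 Ω = 4699∠88.5° Ω.

Z = 119.9 + j4698 Ω = 4699∠88.5° Ω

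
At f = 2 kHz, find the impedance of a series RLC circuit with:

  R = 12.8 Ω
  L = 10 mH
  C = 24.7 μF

Step 1 — Angular frequency: ω = 2π·f = 2π·2000 = 1.257e+04 rad/s.
Step 2 — Component impedances:
  R: Z = R = 12.8 Ω
  L: Z = jωL = j·1.257e+04·0.01 = 0 + j125.7 Ω
  C: Z = 1/(jωC) = -j/(ω·C) = 0 - j3.222 Ω
Step 3 — Series combination: Z_total = R + L + C = 12.8 + j122.4 Ω = 123.1∠84.0° Ω.

Z = 12.8 + j122.4 Ω = 123.1∠84.0° Ω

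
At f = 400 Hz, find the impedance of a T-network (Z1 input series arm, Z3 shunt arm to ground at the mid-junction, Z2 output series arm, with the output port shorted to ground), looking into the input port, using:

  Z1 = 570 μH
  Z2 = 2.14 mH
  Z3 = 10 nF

Step 1 — Angular frequency: ω = 2π·f = 2π·400 = 2513 rad/s.
Step 2 — Component impedances:
  Z1: Z = jωL = j·2513·0.00057 = 0 + j1.433 Ω
  Z2: Z = jωL = j·2513·0.00214 = 0 + j5.378 Ω
  Z3: Z = 1/(jωC) = -j/(ω·C) = 0 - j3.979e+04 Ω
Step 3 — With the output port shorted to ground, the output series arm Z2 runs from the junction to ground; the shunt arm Z3 also runs from the junction to ground. They appear in parallel: Z3 || Z2 = 0 + j5.379 Ω.
Step 4 — Series with input arm Z1: Z_in = Z1 + (Z3 || Z2) = 0 + j6.812 Ω = 6.812∠90.0° Ω.

Z = 0 + j6.812 Ω = 6.812∠90.0° Ω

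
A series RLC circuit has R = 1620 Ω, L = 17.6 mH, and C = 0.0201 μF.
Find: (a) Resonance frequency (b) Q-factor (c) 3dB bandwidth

Step 1 — Resonance condition Im(Z)=0 gives ω₀ = 1/√(LC).
Step 2 — ω₀ = 1/√(0.0176·2.01e-08) = 5.317e+04 rad/s.
Step 3 — f₀ = ω₀/(2π) = 8462 Hz.
Step 4 — Series Q: Q = ω₀L/R = 5.317e+04·0.0176/1620 = 0.5776.
Step 5 — 3dB bandwidth: Δω = ω₀/Q = 9.205e+04 rad/s; BW = Δω/(2π) = 1.465e+04 Hz.

(a) f₀ = 8462 Hz  (b) Q = 0.5776  (c) BW = 1.465e+04 Hz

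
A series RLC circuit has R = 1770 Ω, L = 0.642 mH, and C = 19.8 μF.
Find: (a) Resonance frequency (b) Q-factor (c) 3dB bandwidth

Step 1 — Resonance condition Im(Z)=0 gives ω₀ = 1/√(LC).
Step 2 — ω₀ = 1/√(0.000642·1.98e-05) = 8870 rad/s.
Step 3 — f₀ = ω₀/(2π) = 1412 Hz.
Step 4 — Series Q: Q = ω₀L/R = 8870·0.000642/1770 = 0.003217.
Step 5 — 3dB bandwidth: Δω = ω₀/Q = 2.757e+06 rad/s; BW = Δω/(2π) = 4.388e+05 Hz.

(a) f₀ = 1412 Hz  (b) Q = 0.003217  (c) BW = 4.388e+05 Hz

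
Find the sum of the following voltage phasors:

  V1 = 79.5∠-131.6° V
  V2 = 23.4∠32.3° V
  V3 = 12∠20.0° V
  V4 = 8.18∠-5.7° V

Step 1 — Convert each phasor to rectangular form:
  V1 = 79.5·(cos(-131.6°) + j·sin(-131.6°)) = -52.78 - j59.45 V
  V2 = 23.4·(cos(32.3°) + j·sin(32.3°)) = 19.78 + j12.5 V
  V3 = 12·(cos(20.0°) + j·sin(20.0°)) = 11.28 + j4.104 V
  V4 = 8.18·(cos(-5.7°) + j·sin(-5.7°)) = 8.14 - j0.8124 V
Step 2 — Sum components: V_total = -13.59 - j43.65 V.
Step 3 — Convert to polar: |V_total| = 45.72 V, ∠V_total = -107.3°.

V_total = 45.72∠-107.3° V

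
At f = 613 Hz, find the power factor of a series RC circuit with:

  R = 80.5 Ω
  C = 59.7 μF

Step 1 — Angular frequency: ω = 2π·f = 2π·613 = 3852 rad/s.
Step 2 — Component impedances:
  R: Z = R = 80.5 Ω
  C: Z = 1/(jωC) = -j/(ω·C) = 0 - j4.349 Ω
Step 3 — Series combination: Z_total = R + C = 80.5 - j4.349 Ω = 80.62∠-3.1° Ω.
Step 4 — Power factor: PF = cos(φ) = Re(Z)/|Z| = 80.5/80.62 = 0.9985.
Step 5 — Type: Im(Z) = -4.349 ⇒ leading (phase φ = -3.1°).

PF = 0.9985 (leading, φ = -3.1°)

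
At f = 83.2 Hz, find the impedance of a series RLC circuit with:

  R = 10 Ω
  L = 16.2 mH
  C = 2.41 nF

Step 1 — Angular frequency: ω = 2π·f = 2π·83.2 = 522.8 rad/s.
Step 2 — Component impedances:
  R: Z = R = 10 Ω
  L: Z = jωL = j·522.8·0.0162 = 0 + j8.469 Ω
  C: Z = 1/(jωC) = -j/(ω·C) = 0 - j7.937e+05 Ω
Step 3 — Series combination: Z_total = R + L + C = 10 - j7.937e+05 Ω = 7.937e+05∠-90.0° Ω.

Z = 10 - j7.937e+05 Ω = 7.937e+05∠-90.0° Ω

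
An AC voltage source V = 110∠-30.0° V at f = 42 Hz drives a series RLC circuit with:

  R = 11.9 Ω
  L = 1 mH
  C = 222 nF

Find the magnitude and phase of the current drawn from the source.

Step 1 — Angular frequency: ω = 2π·f = 2π·42 = 263.9 rad/s.
Step 2 — Component impedances:
  R: Z = R = 11.9 Ω
  L: Z = jωL = j·263.9·0.001 = 0 + j0.2639 Ω
  C: Z = 1/(jωC) = -j/(ω·C) = 0 - j1.707e+04 Ω
Step 3 — Series combination: Z_total = R + L + C = 11.9 - j1.707e+04 Ω = 1.707e+04∠-90.0° Ω.
Step 4 — Source phasor: V = 110∠-30.0° V = 95.26 - j55 V.
Step 5 — Ohm's law: I = V / Z_total = (95.26 - j55) / (11.9 - j1.707e+04) = 0.003226 + j0.005579 A.
Step 6 — Convert to polar: |I| = 0.006444 A, ∠I = 60.0°.

I = 0.006444∠60.0° A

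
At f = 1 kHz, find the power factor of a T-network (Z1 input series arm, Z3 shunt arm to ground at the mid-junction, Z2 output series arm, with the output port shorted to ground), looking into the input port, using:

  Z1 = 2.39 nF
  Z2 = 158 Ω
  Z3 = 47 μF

Step 1 — Angular frequency: ω = 2π·f = 2π·1000 = 6283 rad/s.
Step 2 — Component impedances:
  Z1: Z = 1/(jωC) = -j/(ω·C) = 0 - j6.659e+04 Ω
  Z2: Z = R = 158 Ω
  Z3: Z = 1/(jωC) = -j/(ω·C) = 0 - j3.386 Ω
Step 3 — With the output port shorted to ground, the output series arm Z2 runs from the junction to ground; the shunt arm Z3 also runs from the junction to ground. They appear in parallel: Z3 || Z2 = 0.07254 - j3.385 Ω.
Step 4 — Series with input arm Z1: Z_in = Z1 + (Z3 || Z2) = 0.07254 - j6.66e+04 Ω = 6.66e+04∠-90.0° Ω.
Step 5 — Power factor: PF = cos(φ) = Re(Z)/|Z| = 0.07254/6.66e+04 = 1.089e-06.
Step 6 — Type: Im(Z) = -6.66e+04 ⇒ leading (phase φ = -90.0°).

PF = 1.089e-06 (leading, φ = -90.0°)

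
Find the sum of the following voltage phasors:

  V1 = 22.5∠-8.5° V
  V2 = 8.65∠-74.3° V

Step 1 — Convert each phasor to rectangular form:
  V1 = 22.5·(cos(-8.5°) + j·sin(-8.5°)) = 22.25 - j3.326 V
  V2 = 8.65·(cos(-74.3°) + j·sin(-74.3°)) = 2.341 - j8.327 V
Step 2 — Sum components: V_total = 24.59 - j11.65 V.
Step 3 — Convert to polar: |V_total| = 27.21 V, ∠V_total = -25.4°.

V_total = 27.21∠-25.4° V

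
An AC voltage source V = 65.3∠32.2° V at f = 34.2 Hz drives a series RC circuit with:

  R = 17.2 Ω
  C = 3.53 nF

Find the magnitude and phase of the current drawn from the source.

Step 1 — Angular frequency: ω = 2π·f = 2π·34.2 = 214.9 rad/s.
Step 2 — Component impedances:
  R: Z = R = 17.2 Ω
  C: Z = 1/(jωC) = -j/(ω·C) = 0 - j1.318e+06 Ω
Step 3 — Series combination: Z_total = R + C = 17.2 - j1.318e+06 Ω = 1.318e+06∠-90.0° Ω.
Step 4 — Source phasor: V = 65.3∠32.2° V = 55.26 + j34.8 V.
Step 5 — Ohm's law: I = V / Z_total = (55.26 + j34.8) / (17.2 - j1.318e+06) = -2.639e-05 + j4.191e-05 A.
Step 6 — Convert to polar: |I| = 4.953e-05 A, ∠I = 122.2°.

I = 4.953e-05∠122.2° A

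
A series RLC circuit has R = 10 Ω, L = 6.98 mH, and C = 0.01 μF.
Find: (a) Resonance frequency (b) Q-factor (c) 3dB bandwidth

Step 1 — Resonance: ω₀ = 1/√(LC) = 1/√(0.00698·1e-08) = 1.197e+05 rad/s.
Step 2 — f₀ = ω₀/(2π) = 1.905e+04 Hz.
Step 3 — Series Q: Q = ω₀L/R = 1.197e+05·0.00698/10 = 83.55.
Step 4 — Bandwidth: Δω = ω₀/Q = 1433 rad/s; BW = Δω/(2π) = 228 Hz.

(a) f₀ = 1.905e+04 Hz  (b) Q = 83.55  (c) BW = 228 Hz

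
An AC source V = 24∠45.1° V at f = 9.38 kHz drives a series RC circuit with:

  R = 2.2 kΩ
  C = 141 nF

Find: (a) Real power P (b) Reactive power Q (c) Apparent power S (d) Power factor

Step 1 — Angular frequency: ω = 2π·f = 2π·9380 = 5.894e+04 rad/s.
Step 2 — Component impedances:
  R: Z = R = 2200 Ω
  C: Z = 1/(jωC) = -j/(ω·C) = 0 - j120.3 Ω
Step 3 — Series combination: Z_total = R + C = 2200 - j120.3 Ω = 2203∠-3.1° Ω.
Step 4 — Source phasor: V = 24∠45.1° V = 16.94 + j17 V.
Step 5 — Current: I = V / Z = 0.007256 + j0.008124 A = 0.01089∠48.2° A.
Step 6 — Complex power: S = V·I* = 0.261 - j0.01428 VA.
Step 7 — Real power: P = Re(S) = 0.261 W.
Step 8 — Reactive power: Q = Im(S) = -0.01428 VAR.
Step 9 — Apparent power: |S| = 0.2614 VA.
Step 10 — Power factor: PF = P/|S| = 0.9985 (leading).

(a) P = 0.261 W  (b) Q = -0.01428 VAR  (c) S = 0.2614 VA  (d) PF = 0.9985 (leading)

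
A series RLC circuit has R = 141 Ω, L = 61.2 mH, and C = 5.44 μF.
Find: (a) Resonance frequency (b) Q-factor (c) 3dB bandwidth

Step 1 — Resonance: ω₀ = 1/√(LC) = 1/√(0.0612·5.44e-06) = 1733 rad/s.
Step 2 — f₀ = ω₀/(2π) = 275.8 Hz.
Step 3 — Series Q: Q = ω₀L/R = 1733·0.0612/141 = 0.7522.
Step 4 — Bandwidth: Δω = ω₀/Q = 2304 rad/s; BW = Δω/(2π) = 366.7 Hz.

(a) f₀ = 275.8 Hz  (b) Q = 0.7522  (c) BW = 366.7 Hz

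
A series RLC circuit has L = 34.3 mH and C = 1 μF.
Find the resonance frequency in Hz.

Step 1 — Resonance condition Im(Z)=0 gives ω₀ = 1/√(LC).
Step 2 — ω₀ = 1/√(0.0343·1e-06) = 5399 rad/s.
Step 3 — f₀ = ω₀/(2π) = 859.4 Hz.

f₀ = 859.4 Hz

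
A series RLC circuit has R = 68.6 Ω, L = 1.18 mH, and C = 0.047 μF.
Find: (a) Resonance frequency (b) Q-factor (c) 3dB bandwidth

Step 1 — Resonance: ω₀ = 1/√(LC) = 1/√(0.00118·4.7e-08) = 1.343e+05 rad/s.
Step 2 — f₀ = ω₀/(2π) = 2.137e+04 Hz.
Step 3 — Series Q: Q = ω₀L/R = 1.343e+05·0.00118/68.6 = 2.31.
Step 4 — Bandwidth: Δω = ω₀/Q = 5.814e+04 rad/s; BW = Δω/(2π) = 9253 Hz.

(a) f₀ = 2.137e+04 Hz  (b) Q = 2.31  (c) BW = 9253 Hz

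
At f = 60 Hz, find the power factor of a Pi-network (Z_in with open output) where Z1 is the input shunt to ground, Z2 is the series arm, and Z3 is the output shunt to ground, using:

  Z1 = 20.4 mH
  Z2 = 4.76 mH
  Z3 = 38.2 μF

Step 1 — Angular frequency: ω = 2π·f = 2π·60 = 377 rad/s.
Step 2 — Component impedances:
  Z1: Z = jωL = j·377·0.0204 = 0 + j7.691 Ω
  Z2: Z = jωL = j·377·0.00476 = 0 + j1.794 Ω
  Z3: Z = 1/(jωC) = -j/(ω·C) = 0 - j69.44 Ω
Step 3 — With open output, the series arm Z2 and the output shunt Z3 appear in series to ground: Z2 + Z3 = 0 - j67.64 Ω.
Step 4 — Parallel with input shunt Z1: Z_in = Z1 || (Z2 + Z3) = 0 + j8.677 Ω = 8.677∠90.0° Ω.
Step 5 — Power factor: PF = cos(φ) = Re(Z)/|Z| = -0/8.677 = -0.
Step 6 — Type: Im(Z) = 8.677 ⇒ lagging (phase φ = 90.0°).

PF = -0 (lagging, φ = 90.0°)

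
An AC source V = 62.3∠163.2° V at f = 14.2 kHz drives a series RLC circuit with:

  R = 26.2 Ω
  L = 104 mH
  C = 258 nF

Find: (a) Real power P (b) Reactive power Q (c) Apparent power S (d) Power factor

Step 1 — Angular frequency: ω = 2π·f = 2π·1.42e+04 = 8.922e+04 rad/s.
Step 2 — Component impedances:
  R: Z = R = 26.2 Ω
  L: Z = jωL = j·8.922e+04·0.104 = 0 + j9279 Ω
  C: Z = 1/(jωC) = -j/(ω·C) = 0 - j43.44 Ω
Step 3 — Series combination: Z_total = R + L + C = 26.2 + j9236 Ω = 9236∠89.8° Ω.
Step 4 — Source phasor: V = 62.3∠163.2° V = -59.64 + j18.01 V.
Step 5 — Current: I = V / Z = 0.001931 + j0.006463 A = 0.006746∠73.4° A.
Step 6 — Complex power: S = V·I* = 0.001192 + j0.4203 VA.
Step 7 — Real power: P = Re(S) = 0.001192 W.
Step 8 — Reactive power: Q = Im(S) = 0.4203 VAR.
Step 9 — Apparent power: |S| = 0.4203 VA.
Step 10 — Power factor: PF = P/|S| = 0.002837 (lagging).

(a) P = 0.001192 W  (b) Q = 0.4203 VAR  (c) S = 0.4203 VA  (d) PF = 0.002837 (lagging)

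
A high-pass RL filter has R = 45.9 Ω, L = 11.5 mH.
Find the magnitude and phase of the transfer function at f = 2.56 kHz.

Step 1 — Angular frequency: ω = 2π·2560 = 1.608e+04 rad/s.
Step 2 — Transfer function: H(jω) = jωL/(R + jωL).
Step 3 — Numerator jωL = j·185; denominator R + jωL = 45.9 + j185.
Step 4 — H = 0.942 + j0.2337.
Step 5 — Magnitude: |H| = 0.9706 (-0.3 dB); phase: φ = 13.9°.

|H| = 0.9706 (-0.3 dB), φ = 13.9°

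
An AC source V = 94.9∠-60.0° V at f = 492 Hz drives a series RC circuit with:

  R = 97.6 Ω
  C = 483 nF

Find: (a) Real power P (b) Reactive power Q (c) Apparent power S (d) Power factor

Step 1 — Angular frequency: ω = 2π·f = 2π·492 = 3091 rad/s.
Step 2 — Component impedances:
  R: Z = R = 97.6 Ω
  C: Z = 1/(jωC) = -j/(ω·C) = 0 - j669.7 Ω
Step 3 — Series combination: Z_total = R + C = 97.6 - j669.7 Ω = 676.8∠-81.7° Ω.
Step 4 — Source phasor: V = 94.9∠-60.0° V = 47.45 - j82.19 V.
Step 5 — Current: I = V / Z = 0.1303 + j0.05186 A = 0.1402∠21.7° A.
Step 6 — Complex power: S = V·I* = 1.919 - j13.17 VA.
Step 7 — Real power: P = Re(S) = 1.919 W.
Step 8 — Reactive power: Q = Im(S) = -13.17 VAR.
Step 9 — Apparent power: |S| = 13.31 VA.
Step 10 — Power factor: PF = P/|S| = 0.1442 (leading).

(a) P = 1.919 W  (b) Q = -13.17 VAR  (c) S = 13.31 VA  (d) PF = 0.1442 (leading)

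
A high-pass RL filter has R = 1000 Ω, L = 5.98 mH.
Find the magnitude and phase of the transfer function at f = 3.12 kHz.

Step 1 — Angular frequency: ω = 2π·3120 = 1.96e+04 rad/s.
Step 2 — Transfer function: H(jω) = jωL/(R + jωL).
Step 3 — Numerator jωL = j·117.2; denominator R + jωL = 1000 + j117.2.
Step 4 — H = 0.01356 + j0.1156.
Step 5 — Magnitude: |H| = 0.1164 (-18.7 dB); phase: φ = 83.3°.

|H| = 0.1164 (-18.7 dB), φ = 83.3°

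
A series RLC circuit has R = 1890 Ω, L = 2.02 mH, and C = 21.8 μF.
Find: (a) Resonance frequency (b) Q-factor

Step 1 — Resonance condition Im(Z)=0 gives ω₀ = 1/√(LC).
Step 2 — ω₀ = 1/√(0.00202·2.18e-05) = 4765 rad/s.
Step 3 — f₀ = ω₀/(2π) = 758.4 Hz.
Step 4 — Series Q: Q = ω₀L/R = 4765·0.00202/1890 = 0.005093.

(a) f₀ = 758.4 Hz  (b) Q = 0.005093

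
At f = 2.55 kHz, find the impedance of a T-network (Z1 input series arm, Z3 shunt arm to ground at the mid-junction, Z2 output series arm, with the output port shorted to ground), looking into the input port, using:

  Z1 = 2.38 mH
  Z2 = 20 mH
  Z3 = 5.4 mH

Step 1 — Angular frequency: ω = 2π·f = 2π·2550 = 1.602e+04 rad/s.
Step 2 — Component impedances:
  Z1: Z = jωL = j·1.602e+04·0.00238 = 0 + j38.13 Ω
  Z2: Z = jωL = j·1.602e+04·0.02 = 0 + j320.4 Ω
  Z3: Z = jωL = j·1.602e+04·0.0054 = 0 + j86.52 Ω
Step 3 — With the output port shorted to ground, the output series arm Z2 runs from the junction to ground; the shunt arm Z3 also runs from the junction to ground. They appear in parallel: Z3 || Z2 = 0 + j68.13 Ω.
Step 4 — Series with input arm Z1: Z_in = Z1 + (Z3 || Z2) = 0 + j106.3 Ω = 106.3∠90.0° Ω.

Z = 0 + j106.3 Ω = 106.3∠90.0° Ω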